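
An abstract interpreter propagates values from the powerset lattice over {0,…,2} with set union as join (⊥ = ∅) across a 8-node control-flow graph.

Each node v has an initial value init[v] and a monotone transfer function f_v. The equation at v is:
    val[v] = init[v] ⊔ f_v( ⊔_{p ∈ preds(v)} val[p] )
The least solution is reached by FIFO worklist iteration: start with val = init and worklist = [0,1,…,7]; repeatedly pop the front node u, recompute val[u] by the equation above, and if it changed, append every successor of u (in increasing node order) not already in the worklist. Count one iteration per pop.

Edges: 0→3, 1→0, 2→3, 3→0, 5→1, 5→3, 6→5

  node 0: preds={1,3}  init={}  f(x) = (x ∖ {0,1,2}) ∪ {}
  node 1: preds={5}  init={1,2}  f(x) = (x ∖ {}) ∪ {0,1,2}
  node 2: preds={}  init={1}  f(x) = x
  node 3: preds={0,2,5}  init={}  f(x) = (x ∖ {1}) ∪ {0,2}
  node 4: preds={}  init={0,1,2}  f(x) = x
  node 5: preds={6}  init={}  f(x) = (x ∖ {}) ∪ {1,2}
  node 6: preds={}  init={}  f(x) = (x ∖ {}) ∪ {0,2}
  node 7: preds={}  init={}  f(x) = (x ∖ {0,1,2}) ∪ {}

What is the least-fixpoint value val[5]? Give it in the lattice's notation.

{0,1,2}

Trace (14 dequeues):
  [1] u=0 | in {1,2} | out {} | ==
  [2] u=1 | in {} | out {0,1,2} | prev {1,2} | push {0}
  [3] u=2 | in {} | out {1} | ==
  [4] u=3 | in {1} | out {0,2} | prev {} | push {}
  [5] u=4 | in {} | out {0,1,2} | ==
  [6] u=5 | in {} | out {1,2} | prev {} | push {1,3}
  [7] u=6 | in {} | out {0,2} | prev {} | push {5}
  [8] u=7 | in {} | out {} | ==
  [9] u=0 | in {0,1,2} | out {} | ==
  [10] u=1 | in {1,2} | out {0,1,2} | ==
  [11] u=3 | in {1,2} | out {0,2} | ==
  [12] u=5 | in {0,2} | out {0,1,2} | prev {1,2} | push {1,3}
  [13] u=1 | in {0,1,2} | out {0,1,2} | ==
  [14] u=3 | in {0,1,2} | out {0,2} | ==

Converged values:
  [0] {}
  [1] {0,1,2}
  [2] {1}
  [3] {0,2}
  [4] {0,1,2}
  [5] {0,1,2}
  [6] {0,2}
  [7] {}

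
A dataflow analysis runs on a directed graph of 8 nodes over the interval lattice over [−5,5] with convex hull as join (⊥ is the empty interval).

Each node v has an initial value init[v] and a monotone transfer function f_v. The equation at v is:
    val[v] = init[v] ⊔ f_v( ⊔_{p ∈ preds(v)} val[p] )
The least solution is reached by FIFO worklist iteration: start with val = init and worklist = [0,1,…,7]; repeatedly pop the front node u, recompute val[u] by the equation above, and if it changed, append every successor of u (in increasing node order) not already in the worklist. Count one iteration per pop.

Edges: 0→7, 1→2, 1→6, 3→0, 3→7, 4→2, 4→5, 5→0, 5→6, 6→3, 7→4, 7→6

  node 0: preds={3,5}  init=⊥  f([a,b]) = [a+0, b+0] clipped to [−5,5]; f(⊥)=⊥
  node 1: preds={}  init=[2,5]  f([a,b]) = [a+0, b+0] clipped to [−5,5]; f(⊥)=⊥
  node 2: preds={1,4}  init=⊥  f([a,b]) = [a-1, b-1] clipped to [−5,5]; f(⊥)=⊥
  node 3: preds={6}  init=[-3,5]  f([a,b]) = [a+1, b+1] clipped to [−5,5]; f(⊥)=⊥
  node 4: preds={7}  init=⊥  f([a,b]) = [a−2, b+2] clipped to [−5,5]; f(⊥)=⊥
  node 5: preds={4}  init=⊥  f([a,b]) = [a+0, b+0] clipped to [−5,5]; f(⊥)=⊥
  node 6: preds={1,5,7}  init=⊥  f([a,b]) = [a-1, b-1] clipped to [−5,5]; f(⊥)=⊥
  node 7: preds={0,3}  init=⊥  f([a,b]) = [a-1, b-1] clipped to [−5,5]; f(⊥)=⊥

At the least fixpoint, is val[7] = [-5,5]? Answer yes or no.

Iteration log — 19 steps:
  step 1. node 0  ⊔preds=[-3,5]  new=[-3,5]  old=⊥  +wl: 
  step 2. node 1  ⊔preds=⊥  new=[2,5]  stable
  step 3. node 2  ⊔preds=[2,5]  new=[1,4]  old=⊥  +wl: 
  step 4. node 3  ⊔preds=⊥  new=[-3,5]  stable
  step 5. node 4  ⊔preds=⊥  new=⊥  stable
  step 6. node 5  ⊔preds=⊥  new=⊥  stable
  step 7. node 6  ⊔preds=[2,5]  new=[1,4]  old=⊥  +wl: 3
  step 8. node 7  ⊔preds=[-3,5]  new=[-4,4]  old=⊥  +wl: 4,6
  step 9. node 3  ⊔preds=[1,4]  new=[-3,5]  stable
  step 10. node 4  ⊔preds=[-4,4]  new=[-5,5]  old=⊥  +wl: 2,5
  step 11. node 6  ⊔preds=[-4,5]  new=[-5,4]  old=[1,4]  +wl: 3
  step 12. node 2  ⊔preds=[-5,5]  new=[-5,4]  old=[1,4]  +wl: 
  step 13. node 5  ⊔preds=[-5,5]  new=[-5,5]  old=⊥  +wl: 0,6
  step 14. node 3  ⊔preds=[-5,4]  new=[-4,5]  old=[-3,5]  +wl: 7
  step 15. node 0  ⊔preds=[-5,5]  new=[-5,5]  old=[-3,5]  +wl: 
  step 16. node 6  ⊔preds=[-5,5]  new=[-5,4]  stable
  step 17. node 7  ⊔preds=[-5,5]  new=[-5,4]  old=[-4,4]  +wl: 4,6
  step 18. node 4  ⊔preds=[-5,4]  new=[-5,5]  stable
  step 19. node 6  ⊔preds=[-5,5]  new=[-5,4]  stable

Least fixpoint reached:
  node 0: [-5,5]
  node 1: [2,5]
  node 2: [-5,4]
  node 3: [-4,5]
  node 4: [-5,5]
  node 5: [-5,5]
  node 6: [-5,4]
  node 7: [-5,4]

no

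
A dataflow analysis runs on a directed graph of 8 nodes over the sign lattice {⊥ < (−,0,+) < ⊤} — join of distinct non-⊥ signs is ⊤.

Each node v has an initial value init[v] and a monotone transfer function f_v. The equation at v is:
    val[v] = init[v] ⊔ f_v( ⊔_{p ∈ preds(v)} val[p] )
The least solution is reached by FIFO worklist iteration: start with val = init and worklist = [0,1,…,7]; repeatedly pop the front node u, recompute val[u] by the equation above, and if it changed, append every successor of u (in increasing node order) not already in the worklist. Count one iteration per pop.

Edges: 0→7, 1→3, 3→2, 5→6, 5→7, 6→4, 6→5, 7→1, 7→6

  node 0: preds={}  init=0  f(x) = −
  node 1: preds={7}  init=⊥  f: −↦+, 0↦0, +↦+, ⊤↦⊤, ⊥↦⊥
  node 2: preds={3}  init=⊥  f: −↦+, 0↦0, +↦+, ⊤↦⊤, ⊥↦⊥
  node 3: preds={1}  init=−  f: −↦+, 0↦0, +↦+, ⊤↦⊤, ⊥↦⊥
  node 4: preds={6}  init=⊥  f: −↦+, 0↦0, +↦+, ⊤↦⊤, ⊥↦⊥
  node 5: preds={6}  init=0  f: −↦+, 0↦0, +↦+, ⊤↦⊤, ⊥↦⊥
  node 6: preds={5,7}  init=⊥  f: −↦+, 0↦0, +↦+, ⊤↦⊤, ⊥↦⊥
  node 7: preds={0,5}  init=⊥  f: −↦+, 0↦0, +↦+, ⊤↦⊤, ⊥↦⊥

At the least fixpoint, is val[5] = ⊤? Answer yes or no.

yes

Iteration log — 18 steps:
  step 1. node 0  ⊔preds=⊥  new=⊤  old=0  +wl: 
  step 2. node 1  ⊔preds=⊥  new=⊥  stable
  step 3. node 2  ⊔preds=−  new=+  old=⊥  +wl: 
  step 4. node 3  ⊔preds=⊥  new=−  stable
  step 5. node 4  ⊔preds=⊥  new=⊥  stable
  step 6. node 5  ⊔preds=⊥  new=0  stable
  step 7. node 6  ⊔preds=0  new=0  old=⊥  +wl: 4,5
  step 8. node 7  ⊔preds=⊤  new=⊤  old=⊥  +wl: 1,6
  step 9. node 4  ⊔preds=0  new=0  old=⊥  +wl: 
  step 10. node 5  ⊔preds=0  new=0  stable
  step 11. node 1  ⊔preds=⊤  new=⊤  old=⊥  +wl: 3
  step 12. node 6  ⊔preds=⊤  new=⊤  old=0  +wl: 4,5
  step 13. node 3  ⊔preds=⊤  new=⊤  old=−  +wl: 2
  step 14. node 4  ⊔preds=⊤  new=⊤  old=0  +wl: 
  step 15. node 5  ⊔preds=⊤  new=⊤  old=0  +wl: 6,7
  step 16. node 2  ⊔preds=⊤  new=⊤  old=+  +wl: 
  step 17. node 6  ⊔preds=⊤  new=⊤  stable
  step 18. node 7  ⊔preds=⊤  new=⊤  stable

Least fixpoint reached:
  node 0: ⊤
  node 1: ⊤
  node 2: ⊤
  node 3: ⊤
  node 4: ⊤
  node 5: ⊤
  node 6: ⊤
  node 7: ⊤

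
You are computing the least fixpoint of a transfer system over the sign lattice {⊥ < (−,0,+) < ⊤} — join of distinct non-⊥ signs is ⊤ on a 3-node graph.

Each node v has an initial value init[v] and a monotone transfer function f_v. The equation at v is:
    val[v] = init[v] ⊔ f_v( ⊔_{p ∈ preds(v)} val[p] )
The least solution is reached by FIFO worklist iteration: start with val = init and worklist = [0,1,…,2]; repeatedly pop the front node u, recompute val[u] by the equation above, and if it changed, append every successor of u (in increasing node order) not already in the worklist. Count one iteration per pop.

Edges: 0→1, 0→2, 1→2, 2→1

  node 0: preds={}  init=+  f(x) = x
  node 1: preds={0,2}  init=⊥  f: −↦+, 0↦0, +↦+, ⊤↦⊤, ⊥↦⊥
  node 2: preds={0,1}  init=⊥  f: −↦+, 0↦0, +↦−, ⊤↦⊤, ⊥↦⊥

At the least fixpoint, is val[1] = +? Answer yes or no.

Worklist (6 pops):
  #1 pop 0: in=⊥ → + (no change)
  #2 pop 1: in=+ → + (was ⊥); enqueue []
  #3 pop 2: in=+ → − (was ⊥); enqueue [1]
  #4 pop 1: in=⊤ → ⊤ (was +); enqueue [2]
  #5 pop 2: in=⊤ → ⊤ (was −); enqueue [1]
  #6 pop 1: in=⊤ → ⊤ (no change)

Fixpoint:
  val[0] = +
  val[1] = ⊤
  val[2] = ⊤

no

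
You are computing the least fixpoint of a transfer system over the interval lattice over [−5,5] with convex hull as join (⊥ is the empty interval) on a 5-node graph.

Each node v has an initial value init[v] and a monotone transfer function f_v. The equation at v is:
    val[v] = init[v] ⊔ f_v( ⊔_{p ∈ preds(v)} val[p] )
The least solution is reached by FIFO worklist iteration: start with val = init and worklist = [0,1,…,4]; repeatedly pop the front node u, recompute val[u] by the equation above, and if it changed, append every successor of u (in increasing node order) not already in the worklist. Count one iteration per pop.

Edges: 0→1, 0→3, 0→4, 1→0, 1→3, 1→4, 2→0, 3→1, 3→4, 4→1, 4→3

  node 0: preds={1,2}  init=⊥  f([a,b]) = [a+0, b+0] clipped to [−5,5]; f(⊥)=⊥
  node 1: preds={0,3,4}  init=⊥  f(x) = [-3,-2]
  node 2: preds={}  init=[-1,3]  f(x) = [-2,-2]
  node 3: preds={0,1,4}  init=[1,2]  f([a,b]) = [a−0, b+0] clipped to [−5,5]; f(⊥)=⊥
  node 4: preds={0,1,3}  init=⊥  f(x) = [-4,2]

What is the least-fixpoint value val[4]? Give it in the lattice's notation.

Worklist (10 pops):
  #1 pop 0: in=[-1,3] → [-1,3] (was ⊥); enqueue []
  #2 pop 1: in=[-1,3] → [-3,-2] (was ⊥); enqueue [0]
  #3 pop 2: in=⊥ → [-2,3] (was [-1,3]); enqueue []
  #4 pop 3: in=[-3,3] → [-3,3] (was [1,2]); enqueue [1]
  #5 pop 4: in=[-3,3] → [-4,2] (was ⊥); enqueue [3]
  #6 pop 0: in=[-3,3] → [-3,3] (was [-1,3]); enqueue [4]
  #7 pop 1: in=[-4,3] → [-3,-2] (no change)
  #8 pop 3: in=[-4,3] → [-4,3] (was [-3,3]); enqueue [1]
  #9 pop 4: in=[-4,3] → [-4,2] (no change)
  #10 pop 1: in=[-4,3] → [-3,-2] (no change)

Fixpoint:
  val[0] = [-3,3]
  val[1] = [-3,-2]
  val[2] = [-2,3]
  val[3] = [-4,3]
  val[4] = [-4,2]

[-4,2]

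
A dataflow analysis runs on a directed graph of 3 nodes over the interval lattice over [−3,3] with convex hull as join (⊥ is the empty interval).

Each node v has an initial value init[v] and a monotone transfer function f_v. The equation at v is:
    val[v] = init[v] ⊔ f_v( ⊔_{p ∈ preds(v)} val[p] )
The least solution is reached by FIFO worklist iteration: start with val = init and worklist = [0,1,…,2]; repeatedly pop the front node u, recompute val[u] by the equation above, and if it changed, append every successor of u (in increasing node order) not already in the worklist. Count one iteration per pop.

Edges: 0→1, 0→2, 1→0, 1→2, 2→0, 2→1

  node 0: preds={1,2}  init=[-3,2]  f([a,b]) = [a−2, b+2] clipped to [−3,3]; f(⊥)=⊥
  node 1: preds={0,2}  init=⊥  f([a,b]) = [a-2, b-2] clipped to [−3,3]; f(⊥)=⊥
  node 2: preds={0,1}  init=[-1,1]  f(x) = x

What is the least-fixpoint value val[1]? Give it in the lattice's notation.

[-3,1]

Worklist (5 pops):
  #1 pop 0: in=[-1,1] → [-3,3] (was [-3,2]); enqueue []
  #2 pop 1: in=[-3,3] → [-3,1] (was ⊥); enqueue [0]
  #3 pop 2: in=[-3,3] → [-3,3] (was [-1,1]); enqueue [1]
  #4 pop 0: in=[-3,3] → [-3,3] (no change)
  #5 pop 1: in=[-3,3] → [-3,1] (no change)

Fixpoint:
  val[0] = [-3,3]
  val[1] = [-3,1]
  val[2] = [-3,3]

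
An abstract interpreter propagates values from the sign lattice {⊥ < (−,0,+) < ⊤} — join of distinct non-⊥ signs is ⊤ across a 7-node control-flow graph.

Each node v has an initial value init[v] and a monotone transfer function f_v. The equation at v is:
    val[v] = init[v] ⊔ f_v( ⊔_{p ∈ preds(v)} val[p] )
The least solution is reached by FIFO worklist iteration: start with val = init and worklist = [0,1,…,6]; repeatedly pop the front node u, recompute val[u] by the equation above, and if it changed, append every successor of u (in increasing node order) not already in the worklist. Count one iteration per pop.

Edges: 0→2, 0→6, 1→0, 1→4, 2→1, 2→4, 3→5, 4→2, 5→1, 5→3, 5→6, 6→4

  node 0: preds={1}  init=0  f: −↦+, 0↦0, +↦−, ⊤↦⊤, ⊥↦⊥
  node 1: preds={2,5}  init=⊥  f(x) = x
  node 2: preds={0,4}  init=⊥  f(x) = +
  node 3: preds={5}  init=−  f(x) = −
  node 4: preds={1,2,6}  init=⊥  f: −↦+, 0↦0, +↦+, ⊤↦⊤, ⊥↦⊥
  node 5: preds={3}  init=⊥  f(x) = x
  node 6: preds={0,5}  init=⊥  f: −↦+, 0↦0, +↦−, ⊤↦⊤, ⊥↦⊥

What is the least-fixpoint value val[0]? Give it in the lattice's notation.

⊤

Worklist (14 pops):
  #1 pop 0: in=⊥ → 0 (no change)
  #2 pop 1: in=⊥ → ⊥ (no change)
  #3 pop 2: in=0 → + (was ⊥); enqueue [1]
  #4 pop 3: in=⊥ → − (no change)
  #5 pop 4: in=+ → + (was ⊥); enqueue [2]
  #6 pop 5: in=− → − (was ⊥); enqueue [3]
  #7 pop 6: in=⊤ → ⊤ (was ⊥); enqueue [4]
  #8 pop 1: in=⊤ → ⊤ (was ⊥); enqueue [0]
  #9 pop 2: in=⊤ → + (no change)
  #10 pop 3: in=− → − (no change)
  #11 pop 4: in=⊤ → ⊤ (was +); enqueue [2]
  #12 pop 0: in=⊤ → ⊤ (was 0); enqueue [6]
  #13 pop 2: in=⊤ → + (no change)
  #14 pop 6: in=⊤ → ⊤ (no change)

Fixpoint:
  val[0] = ⊤
  val[1] = ⊤
  val[2] = +
  val[3] = −
  val[4] = ⊤
  val[5] = −
  val[6] = ⊤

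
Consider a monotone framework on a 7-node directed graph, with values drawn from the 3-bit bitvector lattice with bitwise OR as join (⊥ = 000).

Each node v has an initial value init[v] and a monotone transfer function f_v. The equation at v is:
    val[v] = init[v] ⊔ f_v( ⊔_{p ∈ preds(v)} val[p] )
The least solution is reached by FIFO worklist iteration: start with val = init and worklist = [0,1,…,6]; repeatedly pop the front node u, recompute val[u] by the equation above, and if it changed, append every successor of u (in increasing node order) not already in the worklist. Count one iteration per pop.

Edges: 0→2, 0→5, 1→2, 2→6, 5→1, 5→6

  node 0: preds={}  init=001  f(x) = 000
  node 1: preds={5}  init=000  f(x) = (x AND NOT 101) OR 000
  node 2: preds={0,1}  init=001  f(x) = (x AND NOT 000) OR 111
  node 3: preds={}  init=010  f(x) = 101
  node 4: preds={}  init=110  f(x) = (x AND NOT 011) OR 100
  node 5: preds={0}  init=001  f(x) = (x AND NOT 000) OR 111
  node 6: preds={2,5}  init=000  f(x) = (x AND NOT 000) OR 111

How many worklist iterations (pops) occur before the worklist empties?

9

Iteration log — 9 steps:
  step 1. node 0  ⊔preds=000  new=001  stable
  step 2. node 1  ⊔preds=001  new=000  stable
  step 3. node 2  ⊔preds=001  new=111  old=001  +wl: 
  step 4. node 3  ⊔preds=000  new=111  old=010  +wl: 
  step 5. node 4  ⊔preds=000  new=110  stable
  step 6. node 5  ⊔preds=001  new=111  old=001  +wl: 1
  step 7. node 6  ⊔preds=111  new=111  old=000  +wl: 
  step 8. node 1  ⊔preds=111  new=010  old=000  +wl: 2
  step 9. node 2  ⊔preds=011  new=111  stable

Least fixpoint reached:
  node 0: 001
  node 1: 010
  node 2: 111
  node 3: 111
  node 4: 110
  node 5: 111
  node 6: 111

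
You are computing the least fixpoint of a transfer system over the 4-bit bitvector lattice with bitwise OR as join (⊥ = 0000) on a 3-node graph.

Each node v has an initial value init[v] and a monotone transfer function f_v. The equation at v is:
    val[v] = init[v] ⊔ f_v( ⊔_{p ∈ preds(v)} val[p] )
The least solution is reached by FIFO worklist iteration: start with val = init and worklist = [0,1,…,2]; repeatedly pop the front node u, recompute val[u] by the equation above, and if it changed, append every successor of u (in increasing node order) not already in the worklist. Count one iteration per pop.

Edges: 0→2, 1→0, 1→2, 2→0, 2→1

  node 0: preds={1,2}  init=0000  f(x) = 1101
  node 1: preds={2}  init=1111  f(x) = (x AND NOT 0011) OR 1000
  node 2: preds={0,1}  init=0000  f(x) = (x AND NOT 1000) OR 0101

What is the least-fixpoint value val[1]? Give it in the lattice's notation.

Trace (5 dequeues):
  [1] u=0 | in 1111 | out 1101 | prev 0000 | push {}
  [2] u=1 | in 0000 | out 1111 | ==
  [3] u=2 | in 1111 | out 0111 | prev 0000 | push {0,1}
  [4] u=0 | in 1111 | out 1101 | ==
  [5] u=1 | in 0111 | out 1111 | ==

Converged values:
  [0] 1101
  [1] 1111
  [2] 0111

1111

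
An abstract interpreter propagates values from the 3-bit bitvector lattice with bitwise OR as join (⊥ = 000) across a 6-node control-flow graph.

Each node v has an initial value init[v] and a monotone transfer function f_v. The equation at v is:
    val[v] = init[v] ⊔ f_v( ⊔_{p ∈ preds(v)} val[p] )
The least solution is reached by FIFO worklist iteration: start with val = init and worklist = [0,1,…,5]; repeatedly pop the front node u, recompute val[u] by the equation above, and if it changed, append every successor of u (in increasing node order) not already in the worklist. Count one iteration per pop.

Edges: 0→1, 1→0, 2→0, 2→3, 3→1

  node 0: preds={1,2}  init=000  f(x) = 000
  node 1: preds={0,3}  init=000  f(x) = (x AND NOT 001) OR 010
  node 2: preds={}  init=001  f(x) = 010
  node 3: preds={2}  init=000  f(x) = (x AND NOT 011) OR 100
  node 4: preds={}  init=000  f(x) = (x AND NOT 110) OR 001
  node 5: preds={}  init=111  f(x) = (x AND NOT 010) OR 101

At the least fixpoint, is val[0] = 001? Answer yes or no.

no

Worklist (9 pops):
  #1 pop 0: in=001 → 000 (no change)
  #2 pop 1: in=000 → 010 (was 000); enqueue [0]
  #3 pop 2: in=000 → 011 (was 001); enqueue []
  #4 pop 3: in=011 → 100 (was 000); enqueue [1]
  #5 pop 4: in=000 → 001 (was 000); enqueue []
  #6 pop 5: in=000 → 111 (no change)
  #7 pop 0: in=011 → 000 (no change)
  #8 pop 1: in=100 → 110 (was 010); enqueue [0]
  #9 pop 0: in=111 → 000 (no change)

Fixpoint:
  val[0] = 000
  val[1] = 110
  val[2] = 011
  val[3] = 100
  val[4] = 001
  val[5] = 111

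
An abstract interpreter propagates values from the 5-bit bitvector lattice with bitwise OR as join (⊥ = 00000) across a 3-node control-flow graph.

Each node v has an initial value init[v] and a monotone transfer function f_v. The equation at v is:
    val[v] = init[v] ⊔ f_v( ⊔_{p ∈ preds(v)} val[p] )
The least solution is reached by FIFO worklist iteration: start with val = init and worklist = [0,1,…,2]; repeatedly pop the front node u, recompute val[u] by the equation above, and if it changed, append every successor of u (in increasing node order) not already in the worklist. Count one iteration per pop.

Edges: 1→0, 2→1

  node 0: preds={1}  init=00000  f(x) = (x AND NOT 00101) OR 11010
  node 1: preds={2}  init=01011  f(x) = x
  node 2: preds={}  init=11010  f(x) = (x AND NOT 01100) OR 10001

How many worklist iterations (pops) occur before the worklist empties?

Worklist (5 pops):
  #1 pop 0: in=01011 → 11010 (was 00000); enqueue []
  #2 pop 1: in=11010 → 11011 (was 01011); enqueue [0]
  #3 pop 2: in=00000 → 11011 (was 11010); enqueue [1]
  #4 pop 0: in=11011 → 11010 (no change)
  #5 pop 1: in=11011 → 11011 (no change)

Fixpoint:
  val[0] = 11010
  val[1] = 11011
  val[2] = 11011

5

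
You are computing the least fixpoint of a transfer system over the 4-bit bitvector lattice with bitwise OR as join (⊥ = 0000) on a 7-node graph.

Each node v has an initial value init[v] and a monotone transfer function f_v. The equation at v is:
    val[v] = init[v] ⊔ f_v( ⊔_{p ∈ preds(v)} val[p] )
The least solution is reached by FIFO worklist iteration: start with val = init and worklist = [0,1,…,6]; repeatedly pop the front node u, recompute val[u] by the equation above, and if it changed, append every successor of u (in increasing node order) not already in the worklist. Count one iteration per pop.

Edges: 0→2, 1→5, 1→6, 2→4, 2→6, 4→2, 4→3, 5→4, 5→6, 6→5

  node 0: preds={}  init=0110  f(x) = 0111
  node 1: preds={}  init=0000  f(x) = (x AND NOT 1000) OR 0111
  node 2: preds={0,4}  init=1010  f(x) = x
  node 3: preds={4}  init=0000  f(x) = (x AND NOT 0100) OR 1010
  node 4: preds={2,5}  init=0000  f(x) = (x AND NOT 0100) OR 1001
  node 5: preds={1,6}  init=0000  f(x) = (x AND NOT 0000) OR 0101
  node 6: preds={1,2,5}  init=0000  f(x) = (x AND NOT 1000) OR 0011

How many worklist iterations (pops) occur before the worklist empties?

Iteration log — 11 steps:
  step 1. node 0  ⊔preds=0000  new=0111  old=0110  +wl: 
  step 2. node 1  ⊔preds=0000  new=0111  old=0000  +wl: 
  step 3. node 2  ⊔preds=0111  new=1111  old=1010  +wl: 
  step 4. node 3  ⊔preds=0000  new=1010  old=0000  +wl: 
  step 5. node 4  ⊔preds=1111  new=1011  old=0000  +wl: 2,3
  step 6. node 5  ⊔preds=0111  new=0111  old=0000  +wl: 4
  step 7. node 6  ⊔preds=1111  new=0111  old=0000  +wl: 5
  step 8. node 2  ⊔preds=1111  new=1111  stable
  step 9. node 3  ⊔preds=1011  new=1011  old=1010  +wl: 
  step 10. node 4  ⊔preds=1111  new=1011  stable
  step 11. node 5  ⊔preds=0111  new=0111  stable

Least fixpoint reached:
  node 0: 0111
  node 1: 0111
  node 2: 1111
  node 3: 1011
  node 4: 1011
  node 5: 0111
  node 6: 0111

11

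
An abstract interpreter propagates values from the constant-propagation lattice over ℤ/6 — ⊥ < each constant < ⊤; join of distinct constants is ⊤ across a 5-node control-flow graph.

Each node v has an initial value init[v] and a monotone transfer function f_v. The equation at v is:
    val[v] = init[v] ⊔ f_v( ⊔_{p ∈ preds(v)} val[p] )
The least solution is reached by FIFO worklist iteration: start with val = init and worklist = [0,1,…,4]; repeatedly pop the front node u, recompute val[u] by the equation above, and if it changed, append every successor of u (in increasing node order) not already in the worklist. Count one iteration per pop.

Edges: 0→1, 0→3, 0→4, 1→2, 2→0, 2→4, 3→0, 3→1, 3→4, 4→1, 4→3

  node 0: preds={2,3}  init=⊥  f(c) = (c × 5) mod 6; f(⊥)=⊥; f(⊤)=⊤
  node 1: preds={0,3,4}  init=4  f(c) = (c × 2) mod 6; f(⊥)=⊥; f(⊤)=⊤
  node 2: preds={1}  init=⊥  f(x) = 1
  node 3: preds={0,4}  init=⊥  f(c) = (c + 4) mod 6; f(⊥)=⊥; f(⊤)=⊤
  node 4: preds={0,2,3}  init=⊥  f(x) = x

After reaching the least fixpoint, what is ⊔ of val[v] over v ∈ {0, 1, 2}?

⊤

Iteration log — 14 steps:
  step 1. node 0  ⊔preds=⊥  new=⊥  stable
  step 2. node 1  ⊔preds=⊥  new=4  stable
  step 3. node 2  ⊔preds=4  new=1  old=⊥  +wl: 0
  step 4. node 3  ⊔preds=⊥  new=⊥  stable
  step 5. node 4  ⊔preds=1  new=1  old=⊥  +wl: 1,3
  step 6. node 0  ⊔preds=1  new=5  old=⊥  +wl: 4
  step 7. node 1  ⊔preds=⊤  new=⊤  old=4  +wl: 2
  step 8. node 3  ⊔preds=⊤  new=⊤  old=⊥  +wl: 0,1
  step 9. node 4  ⊔preds=⊤  new=⊤  old=1  +wl: 3
  step 10. node 2  ⊔preds=⊤  new=1  stable
  step 11. node 0  ⊔preds=⊤  new=⊤  old=5  +wl: 4
  step 12. node 1  ⊔preds=⊤  new=⊤  stable
  step 13. node 3  ⊔preds=⊤  new=⊤  stable
  step 14. node 4  ⊔preds=⊤  new=⊤  stable

Least fixpoint reached:
  node 0: ⊤
  node 1: ⊤
  node 2: 1
  node 3: ⊤
  node 4: ⊤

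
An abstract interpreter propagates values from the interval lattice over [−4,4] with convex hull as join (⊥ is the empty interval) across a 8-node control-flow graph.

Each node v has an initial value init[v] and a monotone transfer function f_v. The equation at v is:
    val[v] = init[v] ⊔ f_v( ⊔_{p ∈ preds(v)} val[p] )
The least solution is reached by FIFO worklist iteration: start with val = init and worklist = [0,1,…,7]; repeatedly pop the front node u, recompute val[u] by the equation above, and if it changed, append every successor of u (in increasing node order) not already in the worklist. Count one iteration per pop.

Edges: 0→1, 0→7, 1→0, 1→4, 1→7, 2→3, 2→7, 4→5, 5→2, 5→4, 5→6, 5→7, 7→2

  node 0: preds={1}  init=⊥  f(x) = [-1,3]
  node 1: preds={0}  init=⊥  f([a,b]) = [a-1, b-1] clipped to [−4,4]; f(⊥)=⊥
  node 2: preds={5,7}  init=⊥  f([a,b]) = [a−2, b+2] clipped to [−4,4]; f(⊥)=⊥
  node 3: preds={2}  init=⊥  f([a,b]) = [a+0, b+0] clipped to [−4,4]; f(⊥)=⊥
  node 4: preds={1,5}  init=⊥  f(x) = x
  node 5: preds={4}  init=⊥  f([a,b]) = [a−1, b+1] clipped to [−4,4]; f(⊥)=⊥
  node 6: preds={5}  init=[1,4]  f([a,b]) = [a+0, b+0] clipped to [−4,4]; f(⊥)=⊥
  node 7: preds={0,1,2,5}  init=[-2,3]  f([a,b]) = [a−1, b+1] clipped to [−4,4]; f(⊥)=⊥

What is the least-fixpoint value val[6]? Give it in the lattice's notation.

Trace (17 dequeues):
  [1] u=0 | in ⊥ | out [-1,3] | prev ⊥ | push {}
  [2] u=1 | in [-1,3] | out [-2,2] | prev ⊥ | push {0}
  [3] u=2 | in [-2,3] | out [-4,4] | prev ⊥ | push {}
  [4] u=3 | in [-4,4] | out [-4,4] | prev ⊥ | push {}
  [5] u=4 | in [-2,2] | out [-2,2] | prev ⊥ | push {}
  [6] u=5 | in [-2,2] | out [-3,3] | prev ⊥ | push {2,4}
  [7] u=6 | in [-3,3] | out [-3,4] | prev [1,4] | push {}
  [8] u=7 | in [-4,4] | out [-4,4] | prev [-2,3] | push {}
  [9] u=0 | in [-2,2] | out [-1,3] | ==
  [10] u=2 | in [-4,4] | out [-4,4] | ==
  [11] u=4 | in [-3,3] | out [-3,3] | prev [-2,2] | push {5}
  [12] u=5 | in [-3,3] | out [-4,4] | prev [-3,3] | push {2,4,6,7}
  [13] u=2 | in [-4,4] | out [-4,4] | ==
  [14] u=4 | in [-4,4] | out [-4,4] | prev [-3,3] | push {5}
  [15] u=6 | in [-4,4] | out [-4,4] | prev [-3,4] | push {}
  [16] u=7 | in [-4,4] | out [-4,4] | ==
  [17] u=5 | in [-4,4] | out [-4,4] | ==

Converged values:
  [0] [-1,3]
  [1] [-2,2]
  [2] [-4,4]
  [3] [-4,4]
  [4] [-4,4]
  [5] [-4,4]
  [6] [-4,4]
  [7] [-4,4]

[-4,4]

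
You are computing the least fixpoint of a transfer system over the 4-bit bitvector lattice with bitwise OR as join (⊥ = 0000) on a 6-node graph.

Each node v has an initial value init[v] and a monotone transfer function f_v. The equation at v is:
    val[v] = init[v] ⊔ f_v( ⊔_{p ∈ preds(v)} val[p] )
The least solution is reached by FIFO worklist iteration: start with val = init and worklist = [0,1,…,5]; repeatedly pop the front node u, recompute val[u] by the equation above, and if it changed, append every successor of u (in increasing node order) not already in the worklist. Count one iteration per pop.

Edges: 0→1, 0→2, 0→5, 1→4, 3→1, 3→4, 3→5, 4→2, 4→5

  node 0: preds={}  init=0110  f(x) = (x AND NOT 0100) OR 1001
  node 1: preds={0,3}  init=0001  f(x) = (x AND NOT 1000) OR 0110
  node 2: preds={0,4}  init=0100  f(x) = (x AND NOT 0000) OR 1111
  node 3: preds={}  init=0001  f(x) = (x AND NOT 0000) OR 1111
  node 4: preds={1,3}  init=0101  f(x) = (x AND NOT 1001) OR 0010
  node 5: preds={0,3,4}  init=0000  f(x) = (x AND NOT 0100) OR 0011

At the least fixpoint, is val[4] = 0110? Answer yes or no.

no

Trace (8 dequeues):
  [1] u=0 | in 0000 | out 1111 | prev 0110 | push {}
  [2] u=1 | in 1111 | out 0111 | prev 0001 | push {}
  [3] u=2 | in 1111 | out 1111 | prev 0100 | push {}
  [4] u=3 | in 0000 | out 1111 | prev 0001 | push {1}
  [5] u=4 | in 1111 | out 0111 | prev 0101 | push {2}
  [6] u=5 | in 1111 | out 1011 | prev 0000 | push {}
  [7] u=1 | in 1111 | out 0111 | ==
  [8] u=2 | in 1111 | out 1111 | ==

Converged values:
  [0] 1111
  [1] 0111
  [2] 1111
  [3] 1111
  [4] 0111
  [5] 1011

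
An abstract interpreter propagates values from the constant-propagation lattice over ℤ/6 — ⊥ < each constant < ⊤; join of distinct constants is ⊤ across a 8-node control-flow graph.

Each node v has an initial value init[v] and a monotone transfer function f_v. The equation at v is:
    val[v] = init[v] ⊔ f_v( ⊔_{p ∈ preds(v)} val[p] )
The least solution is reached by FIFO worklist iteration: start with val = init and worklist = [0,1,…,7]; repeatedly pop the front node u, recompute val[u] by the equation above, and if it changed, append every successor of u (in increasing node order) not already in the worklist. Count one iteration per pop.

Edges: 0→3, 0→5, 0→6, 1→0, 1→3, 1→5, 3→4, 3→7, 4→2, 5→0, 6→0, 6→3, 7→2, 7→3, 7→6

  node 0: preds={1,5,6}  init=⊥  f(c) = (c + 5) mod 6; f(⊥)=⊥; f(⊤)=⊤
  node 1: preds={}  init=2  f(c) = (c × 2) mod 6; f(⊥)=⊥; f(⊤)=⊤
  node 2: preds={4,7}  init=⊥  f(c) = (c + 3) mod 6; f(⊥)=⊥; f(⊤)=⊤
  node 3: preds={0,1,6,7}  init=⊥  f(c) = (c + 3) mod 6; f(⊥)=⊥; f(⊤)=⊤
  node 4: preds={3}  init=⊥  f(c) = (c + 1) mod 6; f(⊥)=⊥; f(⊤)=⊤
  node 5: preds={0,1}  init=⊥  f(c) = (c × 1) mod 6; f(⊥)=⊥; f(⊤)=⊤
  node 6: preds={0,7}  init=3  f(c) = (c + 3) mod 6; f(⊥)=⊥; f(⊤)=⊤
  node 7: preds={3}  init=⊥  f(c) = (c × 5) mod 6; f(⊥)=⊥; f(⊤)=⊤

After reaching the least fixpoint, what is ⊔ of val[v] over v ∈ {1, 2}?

Iteration log — 12 steps:
  step 1. node 0  ⊔preds=⊤  new=⊤  old=⊥  +wl: 
  step 2. node 1  ⊔preds=⊥  new=2  stable
  step 3. node 2  ⊔preds=⊥  new=⊥  stable
  step 4. node 3  ⊔preds=⊤  new=⊤  old=⊥  +wl: 
  step 5. node 4  ⊔preds=⊤  new=⊤  old=⊥  +wl: 2
  step 6. node 5  ⊔preds=⊤  new=⊤  old=⊥  +wl: 0
  step 7. node 6  ⊔preds=⊤  new=⊤  old=3  +wl: 3
  step 8. node 7  ⊔preds=⊤  new=⊤  old=⊥  +wl: 6
  step 9. node 2  ⊔preds=⊤  new=⊤  old=⊥  +wl: 
  step 10. node 0  ⊔preds=⊤  new=⊤  stable
  step 11. node 3  ⊔preds=⊤  new=⊤  stable
  step 12. node 6  ⊔preds=⊤  new=⊤  stable

Least fixpoint reached:
  node 0: ⊤
  node 1: 2
  node 2: ⊤
  node 3: ⊤
  node 4: ⊤
  node 5: ⊤
  node 6: ⊤
  node 7: ⊤

⊤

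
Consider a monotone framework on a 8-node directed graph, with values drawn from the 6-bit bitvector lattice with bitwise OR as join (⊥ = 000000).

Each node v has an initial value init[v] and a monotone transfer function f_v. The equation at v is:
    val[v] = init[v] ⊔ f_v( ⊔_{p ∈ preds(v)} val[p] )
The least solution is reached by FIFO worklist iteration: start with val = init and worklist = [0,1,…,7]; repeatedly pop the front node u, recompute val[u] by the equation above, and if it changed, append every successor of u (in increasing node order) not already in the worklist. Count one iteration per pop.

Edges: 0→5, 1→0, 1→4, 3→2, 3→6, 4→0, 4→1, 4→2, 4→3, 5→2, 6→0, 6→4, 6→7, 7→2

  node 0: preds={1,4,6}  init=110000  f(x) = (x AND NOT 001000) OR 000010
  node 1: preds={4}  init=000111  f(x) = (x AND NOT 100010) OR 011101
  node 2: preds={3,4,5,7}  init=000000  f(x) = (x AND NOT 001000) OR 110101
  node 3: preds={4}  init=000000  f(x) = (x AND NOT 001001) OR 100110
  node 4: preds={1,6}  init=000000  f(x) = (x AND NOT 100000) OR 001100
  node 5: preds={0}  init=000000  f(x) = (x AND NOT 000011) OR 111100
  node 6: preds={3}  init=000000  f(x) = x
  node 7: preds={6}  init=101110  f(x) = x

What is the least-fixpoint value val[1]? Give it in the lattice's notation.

Iteration log — 19 steps:
  step 1. node 0  ⊔preds=000111  new=110111  old=110000  +wl: 
  step 2. node 1  ⊔preds=000000  new=011111  old=000111  +wl: 0
  step 3. node 2  ⊔preds=101110  new=110111  old=000000  +wl: 
  step 4. node 3  ⊔preds=000000  new=100110  old=000000  +wl: 2
  step 5. node 4  ⊔preds=011111  new=011111  old=000000  +wl: 1,3
  step 6. node 5  ⊔preds=110111  new=111100  old=000000  +wl: 
  step 7. node 6  ⊔preds=100110  new=100110  old=000000  +wl: 4
  step 8. node 7  ⊔preds=100110  new=101110  stable
  step 9. node 0  ⊔preds=111111  new=110111  stable
  step 10. node 2  ⊔preds=111111  new=110111  stable
  step 11. node 1  ⊔preds=011111  new=011111  stable
  step 12. node 3  ⊔preds=011111  new=110110  old=100110  +wl: 2,6
  step 13. node 4  ⊔preds=111111  new=011111  stable
  step 14. node 2  ⊔preds=111111  new=110111  stable
  step 15. node 6  ⊔preds=110110  new=110110  old=100110  +wl: 0,4,7
  step 16. node 0  ⊔preds=111111  new=110111  stable
  step 17. node 4  ⊔preds=111111  new=011111  stable
  step 18. node 7  ⊔preds=110110  new=111110  old=101110  +wl: 2
  step 19. node 2  ⊔preds=111111  new=110111  stable

Least fixpoint reached:
  node 0: 110111
  node 1: 011111
  node 2: 110111
  node 3: 110110
  node 4: 011111
  node 5: 111100
  node 6: 110110
  node 7: 111110

011111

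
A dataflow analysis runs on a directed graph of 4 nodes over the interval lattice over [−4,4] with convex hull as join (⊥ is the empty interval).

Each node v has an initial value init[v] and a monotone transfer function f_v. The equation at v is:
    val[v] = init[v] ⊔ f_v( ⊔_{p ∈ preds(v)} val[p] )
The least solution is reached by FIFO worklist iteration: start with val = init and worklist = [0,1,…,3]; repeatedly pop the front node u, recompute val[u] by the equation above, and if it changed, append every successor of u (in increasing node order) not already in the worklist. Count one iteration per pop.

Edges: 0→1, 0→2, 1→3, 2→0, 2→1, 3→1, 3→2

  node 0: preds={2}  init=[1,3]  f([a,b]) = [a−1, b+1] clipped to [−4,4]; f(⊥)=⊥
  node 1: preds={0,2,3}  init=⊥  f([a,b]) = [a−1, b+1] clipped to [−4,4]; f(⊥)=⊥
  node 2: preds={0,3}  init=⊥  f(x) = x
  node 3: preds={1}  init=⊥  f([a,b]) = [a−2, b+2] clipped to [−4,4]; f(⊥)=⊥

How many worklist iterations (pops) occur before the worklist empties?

15

Trace (15 dequeues):
  [1] u=0 | in ⊥ | out [1,3] | ==
  [2] u=1 | in [1,3] | out [0,4] | prev ⊥ | push {}
  [3] u=2 | in [1,3] | out [1,3] | prev ⊥ | push {0,1}
  [4] u=3 | in [0,4] | out [-2,4] | prev ⊥ | push {2}
  [5] u=0 | in [1,3] | out [0,4] | prev [1,3] | push {}
  [6] u=1 | in [-2,4] | out [-3,4] | prev [0,4] | push {3}
  [7] u=2 | in [-2,4] | out [-2,4] | prev [1,3] | push {0,1}
  [8] u=3 | in [-3,4] | out [-4,4] | prev [-2,4] | push {2}
  [9] u=0 | in [-2,4] | out [-3,4] | prev [0,4] | push {}
  [10] u=1 | in [-4,4] | out [-4,4] | prev [-3,4] | push {3}
  [11] u=2 | in [-4,4] | out [-4,4] | prev [-2,4] | push {0,1}
  [12] u=3 | in [-4,4] | out [-4,4] | ==
  [13] u=0 | in [-4,4] | out [-4,4] | prev [-3,4] | push {2}
  [14] u=1 | in [-4,4] | out [-4,4] | ==
  [15] u=2 | in [-4,4] | out [-4,4] | ==

Converged values:
  [0] [-4,4]
  [1] [-4,4]
  [2] [-4,4]
  [3] [-4,4]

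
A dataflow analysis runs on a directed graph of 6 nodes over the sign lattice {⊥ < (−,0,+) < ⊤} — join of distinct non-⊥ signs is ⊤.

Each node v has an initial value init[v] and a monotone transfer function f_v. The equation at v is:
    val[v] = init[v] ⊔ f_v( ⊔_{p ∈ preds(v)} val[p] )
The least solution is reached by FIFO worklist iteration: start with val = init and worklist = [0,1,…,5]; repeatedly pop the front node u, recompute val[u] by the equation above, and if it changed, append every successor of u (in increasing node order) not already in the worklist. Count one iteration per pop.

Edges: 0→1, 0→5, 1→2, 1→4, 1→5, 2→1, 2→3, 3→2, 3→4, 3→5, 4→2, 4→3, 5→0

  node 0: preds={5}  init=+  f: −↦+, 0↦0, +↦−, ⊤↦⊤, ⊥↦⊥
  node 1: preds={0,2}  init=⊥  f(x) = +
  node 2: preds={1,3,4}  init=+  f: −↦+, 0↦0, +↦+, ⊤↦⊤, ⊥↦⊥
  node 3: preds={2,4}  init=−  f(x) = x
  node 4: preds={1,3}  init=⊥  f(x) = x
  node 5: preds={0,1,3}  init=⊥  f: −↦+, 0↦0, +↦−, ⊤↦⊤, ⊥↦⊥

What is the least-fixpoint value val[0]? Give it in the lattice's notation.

Trace (12 dequeues):
  [1] u=0 | in ⊥ | out + | ==
  [2] u=1 | in + | out + | prev ⊥ | push {}
  [3] u=2 | in ⊤ | out ⊤ | prev + | push {1}
  [4] u=3 | in ⊤ | out ⊤ | prev − | push {2}
  [5] u=4 | in ⊤ | out ⊤ | prev ⊥ | push {3}
  [6] u=5 | in ⊤ | out ⊤ | prev ⊥ | push {0}
  [7] u=1 | in ⊤ | out + | ==
  [8] u=2 | in ⊤ | out ⊤ | ==
  [9] u=3 | in ⊤ | out ⊤ | ==
  [10] u=0 | in ⊤ | out ⊤ | prev + | push {1,5}
  [11] u=1 | in ⊤ | out + | ==
  [12] u=5 | in ⊤ | out ⊤ | ==

Converged values:
  [0] ⊤
  [1] +
  [2] ⊤
  [3] ⊤
  [4] ⊤
  [5] ⊤

⊤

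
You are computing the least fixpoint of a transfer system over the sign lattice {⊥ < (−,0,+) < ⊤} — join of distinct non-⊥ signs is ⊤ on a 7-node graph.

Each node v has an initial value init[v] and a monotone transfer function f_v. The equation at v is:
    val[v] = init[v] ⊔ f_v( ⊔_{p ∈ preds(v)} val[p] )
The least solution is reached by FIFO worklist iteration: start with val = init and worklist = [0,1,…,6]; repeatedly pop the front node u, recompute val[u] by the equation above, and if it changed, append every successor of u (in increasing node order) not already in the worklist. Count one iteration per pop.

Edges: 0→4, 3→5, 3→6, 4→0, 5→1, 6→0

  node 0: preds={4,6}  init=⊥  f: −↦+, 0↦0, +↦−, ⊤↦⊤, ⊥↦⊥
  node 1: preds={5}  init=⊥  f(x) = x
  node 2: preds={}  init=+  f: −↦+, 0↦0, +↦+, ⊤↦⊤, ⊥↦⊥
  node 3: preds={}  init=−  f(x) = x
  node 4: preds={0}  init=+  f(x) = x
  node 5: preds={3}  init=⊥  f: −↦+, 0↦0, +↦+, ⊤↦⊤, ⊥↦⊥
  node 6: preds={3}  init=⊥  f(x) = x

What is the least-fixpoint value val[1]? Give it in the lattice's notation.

Worklist (10 pops):
  #1 pop 0: in=+ → − (was ⊥); enqueue []
  #2 pop 1: in=⊥ → ⊥ (no change)
  #3 pop 2: in=⊥ → + (no change)
  #4 pop 3: in=⊥ → − (no change)
  #5 pop 4: in=− → ⊤ (was +); enqueue [0]
  #6 pop 5: in=− → + (was ⊥); enqueue [1]
  #7 pop 6: in=− → − (was ⊥); enqueue []
  #8 pop 0: in=⊤ → ⊤ (was −); enqueue [4]
  #9 pop 1: in=+ → + (was ⊥); enqueue []
  #10 pop 4: in=⊤ → ⊤ (no change)

Fixpoint:
  val[0] = ⊤
  val[1] = +
  val[2] = +
  val[3] = −
  val[4] = ⊤
  val[5] = +
  val[6] = −

+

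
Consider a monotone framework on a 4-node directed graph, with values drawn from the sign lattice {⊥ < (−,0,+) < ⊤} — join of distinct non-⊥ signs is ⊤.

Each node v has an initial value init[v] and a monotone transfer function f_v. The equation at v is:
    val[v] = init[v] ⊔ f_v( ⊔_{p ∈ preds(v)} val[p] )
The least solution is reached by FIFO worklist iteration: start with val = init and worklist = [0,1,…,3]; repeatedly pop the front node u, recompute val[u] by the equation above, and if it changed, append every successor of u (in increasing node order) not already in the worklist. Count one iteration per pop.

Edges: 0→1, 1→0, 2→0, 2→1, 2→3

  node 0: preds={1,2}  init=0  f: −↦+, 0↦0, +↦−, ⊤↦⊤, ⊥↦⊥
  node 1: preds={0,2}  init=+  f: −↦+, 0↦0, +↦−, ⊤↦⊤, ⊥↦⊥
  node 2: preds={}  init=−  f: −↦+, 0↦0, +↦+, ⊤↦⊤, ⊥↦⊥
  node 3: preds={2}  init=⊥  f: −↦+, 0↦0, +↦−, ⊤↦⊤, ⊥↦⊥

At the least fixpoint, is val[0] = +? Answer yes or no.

no

Iteration log — 5 steps:
  step 1. node 0  ⊔preds=⊤  new=⊤  old=0  +wl: 
  step 2. node 1  ⊔preds=⊤  new=⊤  old=+  +wl: 0
  step 3. node 2  ⊔preds=⊥  new=−  stable
  step 4. node 3  ⊔preds=−  new=+  old=⊥  +wl: 
  step 5. node 0  ⊔preds=⊤  new=⊤  stable

Least fixpoint reached:
  node 0: ⊤
  node 1: ⊤
  node 2: −
  node 3: +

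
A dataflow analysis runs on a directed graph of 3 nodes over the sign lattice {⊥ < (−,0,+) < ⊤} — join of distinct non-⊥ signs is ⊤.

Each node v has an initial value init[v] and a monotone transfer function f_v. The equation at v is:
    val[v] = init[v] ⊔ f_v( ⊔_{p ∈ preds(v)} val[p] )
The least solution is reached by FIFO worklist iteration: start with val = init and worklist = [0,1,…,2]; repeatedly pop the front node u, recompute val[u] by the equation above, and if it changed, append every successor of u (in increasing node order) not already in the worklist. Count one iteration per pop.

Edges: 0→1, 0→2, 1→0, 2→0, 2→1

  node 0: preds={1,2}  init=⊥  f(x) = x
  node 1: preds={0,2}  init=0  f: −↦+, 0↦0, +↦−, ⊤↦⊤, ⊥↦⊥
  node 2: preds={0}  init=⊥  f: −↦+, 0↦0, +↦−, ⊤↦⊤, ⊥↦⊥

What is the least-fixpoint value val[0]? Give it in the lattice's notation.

Trace (5 dequeues):
  [1] u=0 | in 0 | out 0 | prev ⊥ | push {}
  [2] u=1 | in 0 | out 0 | ==
  [3] u=2 | in 0 | out 0 | prev ⊥ | push {0,1}
  [4] u=0 | in 0 | out 0 | ==
  [5] u=1 | in 0 | out 0 | ==

Converged values:
  [0] 0
  [1] 0
  [2] 0

0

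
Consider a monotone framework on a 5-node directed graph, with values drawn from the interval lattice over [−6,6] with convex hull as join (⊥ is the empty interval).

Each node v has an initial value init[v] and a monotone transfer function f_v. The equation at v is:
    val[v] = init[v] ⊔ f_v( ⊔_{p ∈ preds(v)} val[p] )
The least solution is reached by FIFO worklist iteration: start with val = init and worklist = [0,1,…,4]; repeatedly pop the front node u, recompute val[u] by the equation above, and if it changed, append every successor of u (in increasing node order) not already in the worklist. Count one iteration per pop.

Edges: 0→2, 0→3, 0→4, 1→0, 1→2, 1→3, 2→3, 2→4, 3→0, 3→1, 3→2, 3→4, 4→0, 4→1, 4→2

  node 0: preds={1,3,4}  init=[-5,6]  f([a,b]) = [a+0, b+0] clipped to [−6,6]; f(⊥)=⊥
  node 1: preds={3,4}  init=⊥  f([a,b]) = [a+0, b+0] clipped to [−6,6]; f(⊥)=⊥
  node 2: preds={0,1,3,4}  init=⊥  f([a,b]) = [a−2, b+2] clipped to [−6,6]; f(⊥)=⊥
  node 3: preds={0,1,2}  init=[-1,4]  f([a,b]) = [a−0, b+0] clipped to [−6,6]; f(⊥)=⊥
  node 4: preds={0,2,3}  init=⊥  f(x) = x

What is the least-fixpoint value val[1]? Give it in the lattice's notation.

[-6,6]

Worklist (11 pops):
  #1 pop 0: in=[-1,4] → [-5,6] (no change)
  #2 pop 1: in=[-1,4] → [-1,4] (was ⊥); enqueue [0]
  #3 pop 2: in=[-5,6] → [-6,6] (was ⊥); enqueue []
  #4 pop 3: in=[-6,6] → [-6,6] (was [-1,4]); enqueue [1,2]
  #5 pop 4: in=[-6,6] → [-6,6] (was ⊥); enqueue []
  #6 pop 0: in=[-6,6] → [-6,6] (was [-5,6]); enqueue [3,4]
  #7 pop 1: in=[-6,6] → [-6,6] (was [-1,4]); enqueue [0]
  #8 pop 2: in=[-6,6] → [-6,6] (no change)
  #9 pop 3: in=[-6,6] → [-6,6] (no change)
  #10 pop 4: in=[-6,6] → [-6,6] (no change)
  #11 pop 0: in=[-6,6] → [-6,6] (no change)

Fixpoint:
  val[0] = [-6,6]
  val[1] = [-6,6]
  val[2] = [-6,6]
  val[3] = [-6,6]
  val[4] = [-6,6]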